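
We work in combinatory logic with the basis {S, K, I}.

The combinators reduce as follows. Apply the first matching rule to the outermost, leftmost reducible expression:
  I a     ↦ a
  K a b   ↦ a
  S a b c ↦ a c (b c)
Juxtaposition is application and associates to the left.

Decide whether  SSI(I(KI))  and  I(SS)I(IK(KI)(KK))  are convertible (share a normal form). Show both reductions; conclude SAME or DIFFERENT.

Answer: SAME — A ⇓ S(KI)(KI), B ⇓ S(KI)(KI)

Reduction:
Term A:
  start: SSI(I(KI))
  [1] S(I(KI))(I(I(KI)))
  [2] S(KI)(I(I(KI)))
  [3] S(KI)(I(KI))
  [4] S(KI)(KI)

Term B:
  start: I(SS)I(IK(KI)(KK))
  [1] SSI(IK(KI)(KK))
  [2] S(IK(KI)(KK))(I(IK(KI)(KK)))
  [3] S(K(KI)(KK))(I(IK(KI)(KK)))
  [4] S(KI)(I(IK(KI)(KK)))
  [5] S(KI)(IK(KI)(KK))
  [6] S(KI)(K(KI)(KK))
  [7] S(KI)(KI)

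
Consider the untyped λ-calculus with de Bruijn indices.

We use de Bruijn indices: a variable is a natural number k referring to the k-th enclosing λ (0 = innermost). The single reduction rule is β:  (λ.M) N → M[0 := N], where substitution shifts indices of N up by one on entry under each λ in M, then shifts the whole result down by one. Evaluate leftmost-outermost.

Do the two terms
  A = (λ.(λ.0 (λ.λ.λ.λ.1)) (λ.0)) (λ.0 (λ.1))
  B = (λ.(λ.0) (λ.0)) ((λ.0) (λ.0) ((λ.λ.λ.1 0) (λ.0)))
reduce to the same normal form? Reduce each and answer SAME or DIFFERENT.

Answer: DIFFERENT — A ⇓ λ.λ.λ.λ.1, B ⇓ λ.0

Working:
Term A:
  start: (λ.(λ.0 (λ.λ.λ.λ.1)) (λ.0)) (λ.0 (λ.1))
  [1] (λ.0 (λ.λ.λ.λ.1)) (λ.0)
  [2] (λ.0) (λ.λ.λ.λ.1)
  [3] λ.λ.λ.λ.1

Term B:
  start: (λ.(λ.0) (λ.0)) ((λ.0) (λ.0) ((λ.λ.λ.1 0) (λ.0)))
  [1] (λ.0) (λ.0)
  [2] λ.0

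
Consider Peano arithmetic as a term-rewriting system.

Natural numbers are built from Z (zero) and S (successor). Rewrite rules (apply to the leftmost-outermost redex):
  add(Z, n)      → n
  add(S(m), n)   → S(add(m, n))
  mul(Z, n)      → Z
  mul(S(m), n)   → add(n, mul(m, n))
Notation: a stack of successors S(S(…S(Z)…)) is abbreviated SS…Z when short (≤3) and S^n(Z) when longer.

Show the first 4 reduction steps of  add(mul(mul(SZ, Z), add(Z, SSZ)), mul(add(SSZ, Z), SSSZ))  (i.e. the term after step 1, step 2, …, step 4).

Answer: after 4 steps: add(Z, mul(add(SSZ, Z), SSSZ))

Derivation:
  start: add(mul(mul(SZ, Z), add(Z, SSZ)), mul(add(SSZ, Z), SSSZ))
  →1  add(mul(add(Z, mul(Z, Z)), add(Z, SSZ)), mul(add(SSZ, Z), SSSZ))
  →2  add(mul(mul(Z, Z), add(Z, SSZ)), mul(add(SSZ, Z), SSSZ))
  →3  add(mul(Z, add(Z, SSZ)), mul(add(SSZ, Z), SSSZ))
  →4  add(Z, mul(add(SSZ, Z), SSSZ))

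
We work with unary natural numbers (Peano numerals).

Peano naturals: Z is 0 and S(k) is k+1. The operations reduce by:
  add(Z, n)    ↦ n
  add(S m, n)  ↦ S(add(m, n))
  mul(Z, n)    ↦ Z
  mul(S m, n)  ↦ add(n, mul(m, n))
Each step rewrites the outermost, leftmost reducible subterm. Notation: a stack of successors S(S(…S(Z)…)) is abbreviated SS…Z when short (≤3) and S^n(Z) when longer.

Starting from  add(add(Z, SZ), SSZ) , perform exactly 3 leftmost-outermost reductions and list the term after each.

Answer: after 3 steps: SSSZ

Derivation:
  start: add(add(Z, SZ), SSZ)
  [1] add(SZ, SSZ)
  [2] S(add(Z, SSZ))
  [3] SSSZ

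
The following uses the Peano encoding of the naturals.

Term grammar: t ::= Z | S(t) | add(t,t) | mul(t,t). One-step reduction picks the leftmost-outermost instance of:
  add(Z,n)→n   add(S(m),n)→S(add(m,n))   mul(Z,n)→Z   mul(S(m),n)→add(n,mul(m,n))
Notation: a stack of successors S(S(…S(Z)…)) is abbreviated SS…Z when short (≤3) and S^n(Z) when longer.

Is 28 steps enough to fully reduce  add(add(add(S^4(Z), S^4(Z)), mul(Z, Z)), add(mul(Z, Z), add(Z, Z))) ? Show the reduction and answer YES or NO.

Answer: YES — reaches normal form S^8(Z) in 27 ≤ 28 steps

Derivation:
  start: add(add(add(S^4(Z), S^4(Z)), mul(Z, Z)), add(mul(Z, Z), add(Z, Z)))
  step 1: add(add(S(add(SSSZ, S^4(Z))), mul(Z, Z)), add(mul(Z, Z), add(Z, Z)))
  step 2: add(S(add(add(SSSZ, S^4(Z)), mul(Z, Z))), add(mul(Z, Z), add(Z, Z)))
  step 3: S(add(add(add(SSSZ, S^4(Z)), mul(Z, Z)), add(mul(Z, Z), add(Z, Z))))
  step 4: S(add(add(S(add(SSZ, S^4(Z))), mul(Z, Z)), add(mul(Z, Z), add(Z, Z))))
  step 5: S(add(S(add(add(SSZ, S^4(Z)), mul(Z, Z))), add(mul(Z, Z), add(Z, Z))))
  step 6: S(S(add(add(add(SSZ, S^4(Z)), mul(Z, Z)), add(mul(Z, Z), add(Z, Z)))))
  step 7: S(S(add(add(S(add(SZ, S^4(Z))), mul(Z, Z)), add(mul(Z, Z), add(Z, Z)))))
  step 8: S(S(add(S(add(add(SZ, S^4(Z)), mul(Z, Z))), add(mul(Z, Z), add(Z, Z)))))
  step 9: S(S(S(add(add(add(SZ, S^4(Z)), mul(Z, Z)), add(mul(Z, Z), add(Z, Z))))))
  step 10: S(S(S(add(add(S(add(Z, S^4(Z))), mul(Z, Z)), add(mul(Z, Z), add(Z, Z))))))
  step 11: S(S(S(add(S(add(add(Z, S^4(Z)), mul(Z, Z))), add(mul(Z, Z), add(Z, Z))))))
  step 12: S(S(S(S(add(add(add(Z, S^4(Z)), mul(Z, Z)), add(mul(Z, Z), add(Z, Z)))))))
  step 13: S(S(S(S(add(add(S^4(Z), mul(Z, Z)), add(mul(Z, Z), add(Z, Z)))))))
  step 14: S(S(S(S(add(S(add(SSSZ, mul(Z, Z))), add(mul(Z, Z), add(Z, Z)))))))
  step 15: S(S(S(S(S(add(add(SSSZ, mul(Z, Z)), add(mul(Z, Z), add(Z, Z))))))))
  step 16: S(S(S(S(S(add(S(add(SSZ, mul(Z, Z))), add(mul(Z, Z), add(Z, Z))))))))
  step 17: S(S(S(S(S(S(add(add(SSZ, mul(Z, Z)), add(mul(Z, Z), add(Z, Z)))))))))
  step 18: S(S(S(S(S(S(add(S(add(SZ, mul(Z, Z))), add(mul(Z, Z), add(Z, Z)))))))))
  step 19: S(S(S(S(S(S(S(add(add(SZ, mul(Z, Z)), add(mul(Z, Z), add(Z, Z))))))))))
  step 20: S(S(S(S(S(S(S(add(S(add(Z, mul(Z, Z))), add(mul(Z, Z), add(Z, Z))))))))))
  step 21: S(S(S(S(S(S(S(S(add(add(Z, mul(Z, Z)), add(mul(Z, Z), add(Z, Z)))))))))))
  step 22: S(S(S(S(S(S(S(S(add(mul(Z, Z), add(mul(Z, Z), add(Z, Z)))))))))))
  step 23: S(S(S(S(S(S(S(S(add(Z, add(mul(Z, Z), add(Z, Z)))))))))))
  step 24: S(S(S(S(S(S(S(S(add(mul(Z, Z), add(Z, Z))))))))))
  step 25: S(S(S(S(S(S(S(S(add(Z, add(Z, Z))))))))))
  step 26: S(S(S(S(S(S(S(S(add(Z, Z)))))))))
  step 27: S^8(Z)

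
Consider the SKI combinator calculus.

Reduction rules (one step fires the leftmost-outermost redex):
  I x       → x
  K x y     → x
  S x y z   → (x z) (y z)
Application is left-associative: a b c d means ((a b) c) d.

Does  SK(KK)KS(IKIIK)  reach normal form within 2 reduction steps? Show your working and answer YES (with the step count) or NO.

  start: SK(KK)KS(IKIIK)
  step 1: KK(KKK)S(IKIIK)
  step 2: KS(IKIIK)

Answer: NO — after 2 steps the term is KS(IKIIK), not yet normal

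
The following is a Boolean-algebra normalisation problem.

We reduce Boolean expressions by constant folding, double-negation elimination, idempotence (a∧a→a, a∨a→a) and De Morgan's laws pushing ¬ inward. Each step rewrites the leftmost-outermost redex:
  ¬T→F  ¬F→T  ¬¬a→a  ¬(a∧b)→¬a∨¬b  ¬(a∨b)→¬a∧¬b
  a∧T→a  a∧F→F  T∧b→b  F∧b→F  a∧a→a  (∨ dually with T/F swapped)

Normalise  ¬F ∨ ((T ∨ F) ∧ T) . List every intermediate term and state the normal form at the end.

Answer: normal form = T  (in 2 steps)

Derivation:
  start: ¬F ∨ ((T ∨ F) ∧ T)
  step 1: T ∨ ((T ∨ F) ∧ T)
  step 2: T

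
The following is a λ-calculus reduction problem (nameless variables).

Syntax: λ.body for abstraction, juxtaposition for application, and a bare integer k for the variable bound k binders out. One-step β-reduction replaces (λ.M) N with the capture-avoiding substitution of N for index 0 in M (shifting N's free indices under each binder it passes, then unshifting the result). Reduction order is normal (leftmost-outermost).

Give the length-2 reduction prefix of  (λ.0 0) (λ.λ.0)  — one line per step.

Answer: after 2 steps: λ.0

Working:
  start: (λ.0 0) (λ.λ.0)
  →1  (λ.λ.0) (λ.λ.0)
  →2  λ.0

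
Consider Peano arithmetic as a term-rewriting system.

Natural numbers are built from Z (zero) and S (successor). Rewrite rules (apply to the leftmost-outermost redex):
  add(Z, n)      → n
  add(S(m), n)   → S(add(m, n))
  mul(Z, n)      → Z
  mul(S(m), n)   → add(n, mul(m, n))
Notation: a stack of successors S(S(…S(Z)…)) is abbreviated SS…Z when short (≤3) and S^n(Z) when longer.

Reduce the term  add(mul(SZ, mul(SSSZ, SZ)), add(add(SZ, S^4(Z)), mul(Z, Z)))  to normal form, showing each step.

Answer: normal form = S^8(Z)  (in 29 steps)

Working:
  start: add(mul(SZ, mul(SSSZ, SZ)), add(add(SZ, S^4(Z)), mul(Z, Z)))
  step 1: add(add(mul(SSSZ, SZ), mul(Z, mul(SSSZ, SZ))), add(add(SZ, S^4(Z)), mul(Z, Z)))
  step 2: add(add(add(SZ, mul(SSZ, SZ)), mul(Z, mul(SSSZ, SZ))), add(add(SZ, S^4(Z)), mul(Z, Z)))
  step 3: add(add(S(add(Z, mul(SSZ, SZ))), mul(Z, mul(SSSZ, SZ))), add(add(SZ, S^4(Z)), mul(Z, Z)))
  step 4: add(S(add(add(Z, mul(SSZ, SZ)), mul(Z, mul(SSSZ, SZ)))), add(add(SZ, S^4(Z)), mul(Z, Z)))
  step 5: S(add(add(add(Z, mul(SSZ, SZ)), mul(Z, mul(SSSZ, SZ))), add(add(SZ, S^4(Z)), mul(Z, Z))))
  step 6: S(add(add(mul(SSZ, SZ), mul(Z, mul(SSSZ, SZ))), add(add(SZ, S^4(Z)), mul(Z, Z))))
  step 7: S(add(add(add(SZ, mul(SZ, SZ)), mul(Z, mul(SSSZ, SZ))), add(add(SZ, S^4(Z)), mul(Z, Z))))
  step 8: S(add(add(S(add(Z, mul(SZ, SZ))), mul(Z, mul(SSSZ, SZ))), add(add(SZ, S^4(Z)), mul(Z, Z))))
  step 9: S(add(S(add(add(Z, mul(SZ, SZ)), mul(Z, mul(SSSZ, SZ)))), add(add(SZ, S^4(Z)), mul(Z, Z))))
  step 10: S(S(add(add(add(Z, mul(SZ, SZ)), mul(Z, mul(SSSZ, SZ))), add(add(SZ, S^4(Z)), mul(Z, Z)))))
  step 11: S(S(add(add(mul(SZ, SZ), mul(Z, mul(SSSZ, SZ))), add(add(SZ, S^4(Z)), mul(Z, Z)))))
  step 12: S(S(add(add(add(SZ, mul(Z, SZ)), mul(Z, mul(SSSZ, SZ))), add(add(SZ, S^4(Z)), mul(Z, Z)))))
  step 13: S(S(add(add(S(add(Z, mul(Z, SZ))), mul(Z, mul(SSSZ, SZ))), add(add(SZ, S^4(Z)), mul(Z, Z)))))
  step 14: S(S(add(S(add(add(Z, mul(Z, SZ)), mul(Z, mul(SSSZ, SZ)))), add(add(SZ, S^4(Z)), mul(Z, Z)))))
  step 15: S(S(S(add(add(add(Z, mul(Z, SZ)), mul(Z, mul(SSSZ, SZ))), add(add(SZ, S^4(Z)), mul(Z, Z))))))
  step 16: S(S(S(add(add(mul(Z, SZ), mul(Z, mul(SSSZ, SZ))), add(add(SZ, S^4(Z)), mul(Z, Z))))))
  step 17: S(S(S(add(add(Z, mul(Z, mul(SSSZ, SZ))), add(add(SZ, S^4(Z)), mul(Z, Z))))))
  step 18: S(S(S(add(mul(Z, mul(SSSZ, SZ)), add(add(SZ, S^4(Z)), mul(Z, Z))))))
  step 19: S(S(S(add(Z, add(add(SZ, S^4(Z)), mul(Z, Z))))))
  step 20: S(S(S(add(add(SZ, S^4(Z)), mul(Z, Z)))))
  step 21: S(S(S(add(S(add(Z, S^4(Z))), mul(Z, Z)))))
  step 22: S(S(S(S(add(add(Z, S^4(Z)), mul(Z, Z))))))
  step 23: S(S(S(S(add(S^4(Z), mul(Z, Z))))))
  step 24: S(S(S(S(S(add(SSSZ, mul(Z, Z)))))))
  step 25: S(S(S(S(S(S(add(SSZ, mul(Z, Z))))))))
  step 26: S(S(S(S(S(S(S(add(SZ, mul(Z, Z)))))))))
  step 27: S(S(S(S(S(S(S(S(add(Z, mul(Z, Z))))))))))
  step 28: S(S(S(S(S(S(S(S(mul(Z, Z)))))))))
  step 29: S^8(Z)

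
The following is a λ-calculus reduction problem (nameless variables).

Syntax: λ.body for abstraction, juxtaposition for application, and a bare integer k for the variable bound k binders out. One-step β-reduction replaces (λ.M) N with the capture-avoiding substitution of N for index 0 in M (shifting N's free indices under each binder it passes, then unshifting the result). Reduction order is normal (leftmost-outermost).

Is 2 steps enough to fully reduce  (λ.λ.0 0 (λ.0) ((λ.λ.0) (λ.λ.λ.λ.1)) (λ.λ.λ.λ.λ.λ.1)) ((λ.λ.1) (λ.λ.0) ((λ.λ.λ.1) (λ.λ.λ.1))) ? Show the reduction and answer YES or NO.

Answer: YES — reaches normal form λ.0 0 (λ.0) (λ.0) (λ.λ.λ.λ.λ.λ.1) in 2 ≤ 2 steps

Derivation:
  start: (λ.λ.0 0 (λ.0) ((λ.λ.0) (λ.λ.λ.λ.1)) (λ.λ.λ.λ.λ.λ.1)) ((λ.λ.1) (λ.λ.0) ((λ.λ.λ.1) (λ.λ.λ.1)))
  →1  λ.0 0 (λ.0) ((λ.λ.0) (λ.λ.λ.λ.1)) (λ.λ.λ.λ.λ.λ.1)
  →2  λ.0 0 (λ.0) (λ.0) (λ.λ.λ.λ.λ.λ.1)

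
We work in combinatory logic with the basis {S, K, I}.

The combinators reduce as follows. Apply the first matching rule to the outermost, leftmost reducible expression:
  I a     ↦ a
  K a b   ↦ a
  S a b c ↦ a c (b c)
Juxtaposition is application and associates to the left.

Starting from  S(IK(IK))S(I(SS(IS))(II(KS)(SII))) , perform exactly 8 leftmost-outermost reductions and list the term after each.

  start: S(IK(IK))S(I(SS(IS))(II(KS)(SII)))
  step 1: IK(IK)(I(SS(IS))(II(KS)(SII)))(S(I(SS(IS))(II(KS)(SII))))
  step 2: K(IK)(I(SS(IS))(II(KS)(SII)))(S(I(SS(IS))(II(KS)(SII))))
  step 3: IK(S(I(SS(IS))(II(KS)(SII))))
  step 4: K(S(I(SS(IS))(II(KS)(SII))))
  step 5: K(S(SS(IS)(II(KS)(SII))))
  step 6: K(S(S(II(KS)(SII))(IS(II(KS)(SII)))))
  step 7: K(S(S(I(KS)(SII))(IS(II(KS)(SII)))))
  step 8: K(S(S(KS(SII))(IS(II(KS)(SII)))))

Answer: after 8 steps: K(S(S(KS(SII))(IS(II(KS)(SII)))))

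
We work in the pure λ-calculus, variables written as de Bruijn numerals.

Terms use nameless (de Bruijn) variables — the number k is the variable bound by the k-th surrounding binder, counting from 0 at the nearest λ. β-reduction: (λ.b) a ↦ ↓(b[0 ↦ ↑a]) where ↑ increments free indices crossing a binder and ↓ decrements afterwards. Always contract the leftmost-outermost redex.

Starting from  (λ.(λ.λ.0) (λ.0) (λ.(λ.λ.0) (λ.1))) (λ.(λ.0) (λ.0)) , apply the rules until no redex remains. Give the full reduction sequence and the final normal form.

Answer: normal form = λ.λ.0  (in 4 steps)

Derivation:
  start: (λ.(λ.λ.0) (λ.0) (λ.(λ.λ.0) (λ.1))) (λ.(λ.0) (λ.0))
  step 1: (λ.λ.0) (λ.0) (λ.(λ.λ.0) (λ.1))
  step 2: (λ.0) (λ.(λ.λ.0) (λ.1))
  step 3: λ.(λ.λ.0) (λ.1)
  step 4: λ.λ.0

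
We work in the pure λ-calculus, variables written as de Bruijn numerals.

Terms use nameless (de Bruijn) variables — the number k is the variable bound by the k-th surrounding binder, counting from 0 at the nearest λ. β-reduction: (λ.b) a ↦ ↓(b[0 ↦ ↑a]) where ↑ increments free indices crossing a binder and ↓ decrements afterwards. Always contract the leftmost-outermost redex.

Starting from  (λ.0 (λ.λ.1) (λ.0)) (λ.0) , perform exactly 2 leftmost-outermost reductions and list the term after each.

Answer: after 2 steps: (λ.λ.1) (λ.0)

Reduction:
  start: (λ.0 (λ.λ.1) (λ.0)) (λ.0)
  [1] (λ.0) (λ.λ.1) (λ.0)
  [2] (λ.λ.1) (λ.0)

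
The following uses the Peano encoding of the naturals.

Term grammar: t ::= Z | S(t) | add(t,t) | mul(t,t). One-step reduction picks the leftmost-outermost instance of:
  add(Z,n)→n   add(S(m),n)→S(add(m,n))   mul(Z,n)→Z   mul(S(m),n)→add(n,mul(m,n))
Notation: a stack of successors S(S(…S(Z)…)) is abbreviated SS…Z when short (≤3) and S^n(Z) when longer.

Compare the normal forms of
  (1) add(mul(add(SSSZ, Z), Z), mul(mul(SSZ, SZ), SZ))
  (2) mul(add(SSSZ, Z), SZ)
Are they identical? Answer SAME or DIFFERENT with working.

Answer: DIFFERENT — A ⇓ SSZ, B ⇓ SSSZ

Derivation:
Term A:
  start: add(mul(add(SSSZ, Z), Z), mul(mul(SSZ, SZ), SZ))
  [1] add(mul(S(add(SSZ, Z)), Z), mul(mul(SSZ, SZ), SZ))
  [2] add(add(Z, mul(add(SSZ, Z), Z)), mul(mul(SSZ, SZ), SZ))
  [3] add(mul(add(SSZ, Z), Z), mul(mul(SSZ, SZ), SZ))
  [4] add(mul(S(add(SZ, Z)), Z), mul(mul(SSZ, SZ), SZ))
  [5] add(add(Z, mul(add(SZ, Z), Z)), mul(mul(SSZ, SZ), SZ))
  [6] add(mul(add(SZ, Z), Z), mul(mul(SSZ, SZ), SZ))
  [7] add(mul(S(add(Z, Z)), Z), mul(mul(SSZ, SZ), SZ))
  [8] add(add(Z, mul(add(Z, Z), Z)), mul(mul(SSZ, SZ), SZ))
  [9] add(mul(add(Z, Z), Z), mul(mul(SSZ, SZ), SZ))
  [10] add(mul(Z, Z), mul(mul(SSZ, SZ), SZ))
  [11] add(Z, mul(mul(SSZ, SZ), SZ))
  [12] mul(mul(SSZ, SZ), SZ)
  [13] mul(add(SZ, mul(SZ, SZ)), SZ)
  [14] mul(S(add(Z, mul(SZ, SZ))), SZ)
  [15] add(SZ, mul(add(Z, mul(SZ, SZ)), SZ))
  [16] S(add(Z, mul(add(Z, mul(SZ, SZ)), SZ)))
  [17] S(mul(add(Z, mul(SZ, SZ)), SZ))
  [18] S(mul(mul(SZ, SZ), SZ))
  [19] S(mul(add(SZ, mul(Z, SZ)), SZ))
  [20] S(mul(S(add(Z, mul(Z, SZ))), SZ))
  [21] S(add(SZ, mul(add(Z, mul(Z, SZ)), SZ)))
  [22] S(S(add(Z, mul(add(Z, mul(Z, SZ)), SZ))))
  [23] S(S(mul(add(Z, mul(Z, SZ)), SZ)))
  [24] S(S(mul(mul(Z, SZ), SZ)))
  [25] S(S(mul(Z, SZ)))
  [26] SSZ

Term B:
  start: mul(add(SSSZ, Z), SZ)
  [1] mul(S(add(SSZ, Z)), SZ)
  [2] add(SZ, mul(add(SSZ, Z), SZ))
  [3] S(add(Z, mul(add(SSZ, Z), SZ)))
  [4] S(mul(add(SSZ, Z), SZ))
  [5] S(mul(S(add(SZ, Z)), SZ))
  [6] S(add(SZ, mul(add(SZ, Z), SZ)))
  [7] S(S(add(Z, mul(add(SZ, Z), SZ))))
  [8] S(S(mul(add(SZ, Z), SZ)))
  [9] S(S(mul(S(add(Z, Z)), SZ)))
  [10] S(S(add(SZ, mul(add(Z, Z), SZ))))
  [11] S(S(S(add(Z, mul(add(Z, Z), SZ)))))
  [12] S(S(S(mul(add(Z, Z), SZ))))
  [13] S(S(S(mul(Z, SZ))))
  [14] SSSZ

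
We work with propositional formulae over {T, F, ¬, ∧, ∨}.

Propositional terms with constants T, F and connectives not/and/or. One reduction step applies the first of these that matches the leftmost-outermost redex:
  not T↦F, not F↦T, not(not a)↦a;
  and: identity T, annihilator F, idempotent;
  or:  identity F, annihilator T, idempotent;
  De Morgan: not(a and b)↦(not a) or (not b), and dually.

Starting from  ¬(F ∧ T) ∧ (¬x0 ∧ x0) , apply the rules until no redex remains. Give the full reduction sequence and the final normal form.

Answer: normal form = ¬x0 ∧ x0  (in 4 steps)

Working:
  start: ¬(F ∧ T) ∧ (¬x0 ∧ x0)
  step 1: (¬F ∨ ¬T) ∧ (¬x0 ∧ x0)
  step 2: (T ∨ ¬T) ∧ (¬x0 ∧ x0)
  step 3: T ∧ (¬x0 ∧ x0)
  step 4: ¬x0 ∧ x0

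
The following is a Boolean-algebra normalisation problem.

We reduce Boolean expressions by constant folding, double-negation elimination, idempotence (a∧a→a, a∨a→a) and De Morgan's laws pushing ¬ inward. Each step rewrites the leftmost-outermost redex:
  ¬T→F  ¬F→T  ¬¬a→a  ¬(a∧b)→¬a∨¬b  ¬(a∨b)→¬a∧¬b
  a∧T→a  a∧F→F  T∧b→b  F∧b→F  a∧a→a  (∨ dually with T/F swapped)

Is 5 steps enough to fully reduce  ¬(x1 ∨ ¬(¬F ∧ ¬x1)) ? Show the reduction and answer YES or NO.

  start: ¬(x1 ∨ ¬(¬F ∧ ¬x1))
  step 1: ¬x1 ∧ ¬¬(¬F ∧ ¬x1)
  step 2: ¬x1 ∧ (¬F ∧ ¬x1)
  step 3: ¬x1 ∧ (T ∧ ¬x1)
  step 4: ¬x1 ∧ ¬x1
  step 5: ¬x1

Answer: YES — reaches normal form ¬x1 in 5 ≤ 5 steps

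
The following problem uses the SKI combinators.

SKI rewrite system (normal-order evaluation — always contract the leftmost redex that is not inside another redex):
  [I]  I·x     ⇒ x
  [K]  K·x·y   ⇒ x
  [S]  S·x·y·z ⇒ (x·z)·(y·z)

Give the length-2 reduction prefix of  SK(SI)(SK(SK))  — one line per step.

  start: SK(SI)(SK(SK))
  [1] K(SK(SK))(SI(SK(SK)))
  [2] SK(SK)

Answer: after 2 steps: SK(SK)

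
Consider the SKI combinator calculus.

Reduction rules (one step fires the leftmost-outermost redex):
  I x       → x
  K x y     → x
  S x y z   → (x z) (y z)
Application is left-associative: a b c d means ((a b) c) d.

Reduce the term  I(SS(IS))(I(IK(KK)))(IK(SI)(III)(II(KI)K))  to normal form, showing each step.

Answer: normal form = K  (in 7 steps)

Derivation:
  start: I(SS(IS))(I(IK(KK)))(IK(SI)(III)(II(KI)K))
  →1  SS(IS)(I(IK(KK)))(IK(SI)(III)(II(KI)K))
  →2  S(I(IK(KK)))(IS(I(IK(KK))))(IK(SI)(III)(II(KI)K))
  →3  I(IK(KK))(IK(SI)(III)(II(KI)K))(IS(I(IK(KK)))(IK(SI)(III)(II(KI)K)))
  →4  IK(KK)(IK(SI)(III)(II(KI)K))(IS(I(IK(KK)))(IK(SI)(III)(II(KI)K)))
  →5  K(KK)(IK(SI)(III)(II(KI)K))(IS(I(IK(KK)))(IK(SI)(III)(II(KI)K)))
  →6  KK(IS(I(IK(KK)))(IK(SI)(III)(II(KI)K)))
  →7  K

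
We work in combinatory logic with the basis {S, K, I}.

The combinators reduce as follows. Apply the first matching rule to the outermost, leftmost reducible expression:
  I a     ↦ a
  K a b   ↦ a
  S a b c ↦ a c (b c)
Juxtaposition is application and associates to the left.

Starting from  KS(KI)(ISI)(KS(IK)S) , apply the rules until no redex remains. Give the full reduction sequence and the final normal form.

  start: KS(KI)(ISI)(KS(IK)S)
  →1  S(ISI)(KS(IK)S)
  →2  S(SI)(KS(IK)S)
  →3  S(SI)(SS)

Answer: normal form = S(SI)(SS)  (in 3 steps)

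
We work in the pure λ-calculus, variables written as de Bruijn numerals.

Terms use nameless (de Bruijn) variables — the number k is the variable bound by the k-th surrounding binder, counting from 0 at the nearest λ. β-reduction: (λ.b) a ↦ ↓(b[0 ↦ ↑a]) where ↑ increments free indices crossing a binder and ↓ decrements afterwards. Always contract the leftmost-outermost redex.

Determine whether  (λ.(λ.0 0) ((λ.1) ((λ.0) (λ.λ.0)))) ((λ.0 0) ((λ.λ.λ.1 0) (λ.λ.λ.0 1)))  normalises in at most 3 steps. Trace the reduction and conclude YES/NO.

Answer: NO — after 3 steps the term is (λ.0 0) ((λ.λ.λ.1 0) (λ.λ.λ.0 1)) ((λ.(λ.0 0) ((λ.λ.λ.1 0) (λ.λ.λ.0 1))) ((λ.0) (λ.λ.0))), not yet normal

Working:
  start: (λ.(λ.0 0) ((λ.1) ((λ.0) (λ.λ.0)))) ((λ.0 0) ((λ.λ.λ.1 0) (λ.λ.λ.0 1)))
  →1  (λ.0 0) ((λ.(λ.0 0) ((λ.λ.λ.1 0) (λ.λ.λ.0 1))) ((λ.0) (λ.λ.0)))
  →2  (λ.(λ.0 0) ((λ.λ.λ.1 0) (λ.λ.λ.0 1))) ((λ.0) (λ.λ.0)) ((λ.(λ.0 0) ((λ.λ.λ.1 0) (λ.λ.λ.0 1))) ((λ.0) (λ.λ.0)))
  →3  (λ.0 0) ((λ.λ.λ.1 0) (λ.λ.λ.0 1)) ((λ.(λ.0 0) ((λ.λ.λ.1 0) (λ.λ.λ.0 1))) ((λ.0) (λ.λ.0)))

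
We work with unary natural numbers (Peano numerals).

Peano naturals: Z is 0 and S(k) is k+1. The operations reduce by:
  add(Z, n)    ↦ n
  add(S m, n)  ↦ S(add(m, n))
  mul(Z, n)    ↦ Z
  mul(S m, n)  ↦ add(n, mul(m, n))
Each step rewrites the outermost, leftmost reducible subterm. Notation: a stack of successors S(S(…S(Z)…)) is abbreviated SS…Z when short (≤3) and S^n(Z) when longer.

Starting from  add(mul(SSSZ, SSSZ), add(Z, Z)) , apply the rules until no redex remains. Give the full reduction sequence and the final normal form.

Answer: normal form = S^9(Z)  (in 27 steps)

Reduction:
  start: add(mul(SSSZ, SSSZ), add(Z, Z))
  [1] add(add(SSSZ, mul(SSZ, SSSZ)), add(Z, Z))
  [2] add(S(add(SSZ, mul(SSZ, SSSZ))), add(Z, Z))
  [3] S(add(add(SSZ, mul(SSZ, SSSZ)), add(Z, Z)))
  [4] S(add(S(add(SZ, mul(SSZ, SSSZ))), add(Z, Z)))
  [5] S(S(add(add(SZ, mul(SSZ, SSSZ)), add(Z, Z))))
  [6] S(S(add(S(add(Z, mul(SSZ, SSSZ))), add(Z, Z))))
  [7] S(S(S(add(add(Z, mul(SSZ, SSSZ)), add(Z, Z)))))
  [8] S(S(S(add(mul(SSZ, SSSZ), add(Z, Z)))))
  [9] S(S(S(add(add(SSSZ, mul(SZ, SSSZ)), add(Z, Z)))))
  [10] S(S(S(add(S(add(SSZ, mul(SZ, SSSZ))), add(Z, Z)))))
  [11] S(S(S(S(add(add(SSZ, mul(SZ, SSSZ)), add(Z, Z))))))
  [12] S(S(S(S(add(S(add(SZ, mul(SZ, SSSZ))), add(Z, Z))))))
  [13] S(S(S(S(S(add(add(SZ, mul(SZ, SSSZ)), add(Z, Z)))))))
  [14] S(S(S(S(S(add(S(add(Z, mul(SZ, SSSZ))), add(Z, Z)))))))
  [15] S(S(S(S(S(S(add(add(Z, mul(SZ, SSSZ)), add(Z, Z))))))))
  [16] S(S(S(S(S(S(add(mul(SZ, SSSZ), add(Z, Z))))))))
  [17] S(S(S(S(S(S(add(add(SSSZ, mul(Z, SSSZ)), add(Z, Z))))))))
  [18] S(S(S(S(S(S(add(S(add(SSZ, mul(Z, SSSZ))), add(Z, Z))))))))
  [19] S(S(S(S(S(S(S(add(add(SSZ, mul(Z, SSSZ)), add(Z, Z)))))))))
  [20] S(S(S(S(S(S(S(add(S(add(SZ, mul(Z, SSSZ))), add(Z, Z)))))))))
  [21] S(S(S(S(S(S(S(S(add(add(SZ, mul(Z, SSSZ)), add(Z, Z))))))))))
  [22] S(S(S(S(S(S(S(S(add(S(add(Z, mul(Z, SSSZ))), add(Z, Z))))))))))
  [23] S(S(S(S(S(S(S(S(S(add(add(Z, mul(Z, SSSZ)), add(Z, Z)))))))))))
  [24] S(S(S(S(S(S(S(S(S(add(mul(Z, SSSZ), add(Z, Z)))))))))))
  [25] S(S(S(S(S(S(S(S(S(add(Z, add(Z, Z)))))))))))
  [26] S(S(S(S(S(S(S(S(S(add(Z, Z))))))))))
  [27] S^9(Z)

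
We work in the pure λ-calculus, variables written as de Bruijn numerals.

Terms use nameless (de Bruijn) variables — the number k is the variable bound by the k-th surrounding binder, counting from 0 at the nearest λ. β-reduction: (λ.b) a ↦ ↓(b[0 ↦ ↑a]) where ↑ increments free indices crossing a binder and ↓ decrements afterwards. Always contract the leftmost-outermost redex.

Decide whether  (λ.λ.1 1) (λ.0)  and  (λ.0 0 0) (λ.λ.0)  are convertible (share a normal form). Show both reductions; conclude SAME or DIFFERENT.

Answer: SAME — A ⇓ λ.λ.0, B ⇓ λ.λ.0

Derivation:
Term A:
  start: (λ.λ.1 1) (λ.0)
  →1  λ.(λ.0) (λ.0)
  →2  λ.λ.0

Term B:
  start: (λ.0 0 0) (λ.λ.0)
  →1  (λ.λ.0) (λ.λ.0) (λ.λ.0)
  →2  (λ.0) (λ.λ.0)
  →3  λ.λ.0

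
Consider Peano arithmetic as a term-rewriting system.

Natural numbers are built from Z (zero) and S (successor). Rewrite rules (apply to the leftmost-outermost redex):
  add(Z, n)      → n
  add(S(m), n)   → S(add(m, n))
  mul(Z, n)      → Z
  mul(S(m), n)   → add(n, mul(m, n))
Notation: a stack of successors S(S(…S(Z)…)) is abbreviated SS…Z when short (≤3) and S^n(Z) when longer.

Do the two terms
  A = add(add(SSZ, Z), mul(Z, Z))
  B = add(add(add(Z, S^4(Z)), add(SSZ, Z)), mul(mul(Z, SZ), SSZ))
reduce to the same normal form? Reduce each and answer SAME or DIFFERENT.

Answer: DIFFERENT — A ⇓ SSZ, B ⇓ S^6(Z)

Working:
Term A:
  start: add(add(SSZ, Z), mul(Z, Z))
  →1  add(S(add(SZ, Z)), mul(Z, Z))
  →2  S(add(add(SZ, Z), mul(Z, Z)))
  →3  S(add(S(add(Z, Z)), mul(Z, Z)))
  →4  S(S(add(add(Z, Z), mul(Z, Z))))
  →5  S(S(add(Z, mul(Z, Z))))
  →6  S(S(mul(Z, Z)))
  →7  SSZ

Term B:
  start: add(add(add(Z, S^4(Z)), add(SSZ, Z)), mul(mul(Z, SZ), SSZ))
  →1  add(add(S^4(Z), add(SSZ, Z)), mul(mul(Z, SZ), SSZ))
  →2  add(S(add(SSSZ, add(SSZ, Z))), mul(mul(Z, SZ), SSZ))
  →3  S(add(add(SSSZ, add(SSZ, Z)), mul(mul(Z, SZ), SSZ)))
  →4  S(add(S(add(SSZ, add(SSZ, Z))), mul(mul(Z, SZ), SSZ)))
  →5  S(S(add(add(SSZ, add(SSZ, Z)), mul(mul(Z, SZ), SSZ))))
  →6  S(S(add(S(add(SZ, add(SSZ, Z))), mul(mul(Z, SZ), SSZ))))
  →7  S(S(S(add(add(SZ, add(SSZ, Z)), mul(mul(Z, SZ), SSZ)))))
  →8  S(S(S(add(S(add(Z, add(SSZ, Z))), mul(mul(Z, SZ), SSZ)))))
  →9  S(S(S(S(add(add(Z, add(SSZ, Z)), mul(mul(Z, SZ), SSZ))))))
  →10  S(S(S(S(add(add(SSZ, Z), mul(mul(Z, SZ), SSZ))))))
  →11  S(S(S(S(add(S(add(SZ, Z)), mul(mul(Z, SZ), SSZ))))))
  →12  S(S(S(S(S(add(add(SZ, Z), mul(mul(Z, SZ), SSZ)))))))
  →13  S(S(S(S(S(add(S(add(Z, Z)), mul(mul(Z, SZ), SSZ)))))))
  →14  S(S(S(S(S(S(add(add(Z, Z), mul(mul(Z, SZ), SSZ))))))))
  →15  S(S(S(S(S(S(add(Z, mul(mul(Z, SZ), SSZ))))))))
  →16  S(S(S(S(S(S(mul(mul(Z, SZ), SSZ)))))))
  →17  S(S(S(S(S(S(mul(Z, SSZ)))))))
  →18  S^6(Z)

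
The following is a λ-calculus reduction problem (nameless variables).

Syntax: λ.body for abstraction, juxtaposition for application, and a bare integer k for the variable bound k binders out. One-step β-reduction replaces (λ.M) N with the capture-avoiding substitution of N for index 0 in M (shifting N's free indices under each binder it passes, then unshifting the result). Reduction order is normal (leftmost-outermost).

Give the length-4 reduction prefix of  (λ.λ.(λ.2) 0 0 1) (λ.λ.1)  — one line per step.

  start: (λ.λ.(λ.2) 0 0 1) (λ.λ.1)
  step 1: λ.(λ.λ.λ.1) 0 0 (λ.λ.1)
  step 2: λ.(λ.λ.1) 0 (λ.λ.1)
  step 3: λ.(λ.1) (λ.λ.1)
  step 4: λ.0

Answer: after 4 steps: λ.0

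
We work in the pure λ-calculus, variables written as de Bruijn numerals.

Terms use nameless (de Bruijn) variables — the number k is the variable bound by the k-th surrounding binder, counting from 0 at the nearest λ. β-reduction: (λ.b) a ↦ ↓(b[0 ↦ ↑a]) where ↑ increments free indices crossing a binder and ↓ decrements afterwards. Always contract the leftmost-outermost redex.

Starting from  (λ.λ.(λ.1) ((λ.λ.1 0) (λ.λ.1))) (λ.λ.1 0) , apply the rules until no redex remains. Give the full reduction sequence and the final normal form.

  start: (λ.λ.(λ.1) ((λ.λ.1 0) (λ.λ.1))) (λ.λ.1 0)
  [1] λ.(λ.1) ((λ.λ.1 0) (λ.λ.1))
  [2] λ.0

Answer: normal form = λ.0  (in 2 steps)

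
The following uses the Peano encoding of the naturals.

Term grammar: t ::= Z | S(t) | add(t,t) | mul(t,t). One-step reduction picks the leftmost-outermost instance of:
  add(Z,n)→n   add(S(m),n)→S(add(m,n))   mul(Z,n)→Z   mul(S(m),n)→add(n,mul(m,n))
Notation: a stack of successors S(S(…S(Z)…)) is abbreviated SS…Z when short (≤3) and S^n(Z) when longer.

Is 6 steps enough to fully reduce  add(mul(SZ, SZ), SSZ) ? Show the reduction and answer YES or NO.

Answer: YES — reaches normal form SSSZ in 6 ≤ 6 steps

Working:
  start: add(mul(SZ, SZ), SSZ)
  →1  add(add(SZ, mul(Z, SZ)), SSZ)
  →2  add(S(add(Z, mul(Z, SZ))), SSZ)
  →3  S(add(add(Z, mul(Z, SZ)), SSZ))
  →4  S(add(mul(Z, SZ), SSZ))
  →5  S(add(Z, SSZ))
  →6  SSSZ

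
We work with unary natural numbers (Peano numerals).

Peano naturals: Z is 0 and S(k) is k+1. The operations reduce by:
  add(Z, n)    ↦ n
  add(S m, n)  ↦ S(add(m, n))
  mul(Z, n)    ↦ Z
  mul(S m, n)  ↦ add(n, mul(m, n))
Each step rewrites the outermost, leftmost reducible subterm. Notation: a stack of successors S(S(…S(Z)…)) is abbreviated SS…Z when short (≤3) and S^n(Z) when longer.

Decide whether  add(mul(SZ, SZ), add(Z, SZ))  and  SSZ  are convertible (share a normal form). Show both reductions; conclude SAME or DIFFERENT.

Answer: SAME — A ⇓ SSZ, B ⇓ SSZ

Working:
Term A:
  start: add(mul(SZ, SZ), add(Z, SZ))
  →1  add(add(SZ, mul(Z, SZ)), add(Z, SZ))
  →2  add(S(add(Z, mul(Z, SZ))), add(Z, SZ))
  →3  S(add(add(Z, mul(Z, SZ)), add(Z, SZ)))
  →4  S(add(mul(Z, SZ), add(Z, SZ)))
  →5  S(add(Z, add(Z, SZ)))
  →6  S(add(Z, SZ))
  →7  SSZ

Term B:
  start: SSZ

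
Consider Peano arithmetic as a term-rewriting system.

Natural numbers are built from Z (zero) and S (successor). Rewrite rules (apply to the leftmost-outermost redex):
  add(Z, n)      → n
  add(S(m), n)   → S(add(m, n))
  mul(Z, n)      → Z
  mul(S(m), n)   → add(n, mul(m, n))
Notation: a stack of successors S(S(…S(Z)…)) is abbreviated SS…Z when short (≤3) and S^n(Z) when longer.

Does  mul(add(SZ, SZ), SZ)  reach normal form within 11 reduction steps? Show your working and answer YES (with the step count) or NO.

  start: mul(add(SZ, SZ), SZ)
  →1  mul(S(add(Z, SZ)), SZ)
  →2  add(SZ, mul(add(Z, SZ), SZ))
  →3  S(add(Z, mul(add(Z, SZ), SZ)))
  →4  S(mul(add(Z, SZ), SZ))
  →5  S(mul(SZ, SZ))
  →6  S(add(SZ, mul(Z, SZ)))
  →7  S(S(add(Z, mul(Z, SZ))))
  →8  S(S(mul(Z, SZ)))
  →9  SSZ

Answer: YES — reaches normal form SSZ in 9 ≤ 11 steps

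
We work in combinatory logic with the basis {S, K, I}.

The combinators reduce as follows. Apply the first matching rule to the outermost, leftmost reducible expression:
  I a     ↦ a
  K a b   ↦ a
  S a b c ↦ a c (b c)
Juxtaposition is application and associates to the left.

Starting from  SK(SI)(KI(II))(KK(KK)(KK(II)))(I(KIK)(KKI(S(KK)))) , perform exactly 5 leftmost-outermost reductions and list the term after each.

Answer: after 5 steps: K(KK(II))(I(KIK)(KKI(S(KK))))

Working:
  start: SK(SI)(KI(II))(KK(KK)(KK(II)))(I(KIK)(KKI(S(KK))))
  [1] K(KI(II))(SI(KI(II)))(KK(KK)(KK(II)))(I(KIK)(KKI(S(KK))))
  [2] KI(II)(KK(KK)(KK(II)))(I(KIK)(KKI(S(KK))))
  [3] I(KK(KK)(KK(II)))(I(KIK)(KKI(S(KK))))
  [4] KK(KK)(KK(II))(I(KIK)(KKI(S(KK))))
  [5] K(KK(II))(I(KIK)(KKI(S(KK))))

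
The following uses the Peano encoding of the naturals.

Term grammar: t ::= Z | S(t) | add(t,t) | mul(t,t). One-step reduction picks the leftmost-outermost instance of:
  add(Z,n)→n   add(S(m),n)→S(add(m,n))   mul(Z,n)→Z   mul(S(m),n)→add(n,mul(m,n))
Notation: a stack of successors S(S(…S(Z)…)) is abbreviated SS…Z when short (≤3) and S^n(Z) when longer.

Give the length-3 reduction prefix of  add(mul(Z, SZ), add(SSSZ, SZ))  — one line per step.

  start: add(mul(Z, SZ), add(SSSZ, SZ))
  [1] add(Z, add(SSSZ, SZ))
  [2] add(SSSZ, SZ)
  [3] S(add(SSZ, SZ))

Answer: after 3 steps: S(add(SSZ, SZ))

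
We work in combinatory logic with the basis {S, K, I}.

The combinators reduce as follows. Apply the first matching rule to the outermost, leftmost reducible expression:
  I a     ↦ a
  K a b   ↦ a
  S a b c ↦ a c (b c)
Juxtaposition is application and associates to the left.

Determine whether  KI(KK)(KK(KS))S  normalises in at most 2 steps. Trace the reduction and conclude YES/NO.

  start: KI(KK)(KK(KS))S
  step 1: I(KK(KS))S
  step 2: KK(KS)S

Answer: NO — after 2 steps the term is KK(KS)S, not yet normal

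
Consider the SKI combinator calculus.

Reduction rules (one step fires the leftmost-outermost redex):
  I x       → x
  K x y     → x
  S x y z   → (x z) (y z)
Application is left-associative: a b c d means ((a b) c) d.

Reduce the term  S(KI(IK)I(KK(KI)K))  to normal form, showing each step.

Answer: normal form = S(KK)  (in 4 steps)

Derivation:
  start: S(KI(IK)I(KK(KI)K))
  [1] S(II(KK(KI)K))
  [2] S(I(KK(KI)K))
  [3] S(KK(KI)K)
  [4] S(KK)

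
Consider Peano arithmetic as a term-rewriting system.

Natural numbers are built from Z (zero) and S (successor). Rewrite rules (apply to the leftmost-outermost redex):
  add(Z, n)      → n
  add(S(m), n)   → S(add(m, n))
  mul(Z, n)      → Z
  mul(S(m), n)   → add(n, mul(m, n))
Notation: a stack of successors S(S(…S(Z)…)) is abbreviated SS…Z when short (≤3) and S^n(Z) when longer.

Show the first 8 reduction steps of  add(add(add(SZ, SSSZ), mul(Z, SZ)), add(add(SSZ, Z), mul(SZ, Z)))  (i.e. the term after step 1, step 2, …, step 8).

Answer: after 8 steps: S(S(S(add(add(SZ, mul(Z, SZ)), add(add(SSZ, Z), mul(SZ, Z))))))

Working:
  start: add(add(add(SZ, SSSZ), mul(Z, SZ)), add(add(SSZ, Z), mul(SZ, Z)))
  step 1: add(add(S(add(Z, SSSZ)), mul(Z, SZ)), add(add(SSZ, Z), mul(SZ, Z)))
  step 2: add(S(add(add(Z, SSSZ), mul(Z, SZ))), add(add(SSZ, Z), mul(SZ, Z)))
  step 3: S(add(add(add(Z, SSSZ), mul(Z, SZ)), add(add(SSZ, Z), mul(SZ, Z))))
  step 4: S(add(add(SSSZ, mul(Z, SZ)), add(add(SSZ, Z), mul(SZ, Z))))
  step 5: S(add(S(add(SSZ, mul(Z, SZ))), add(add(SSZ, Z), mul(SZ, Z))))
  step 6: S(S(add(add(SSZ, mul(Z, SZ)), add(add(SSZ, Z), mul(SZ, Z)))))
  step 7: S(S(add(S(add(SZ, mul(Z, SZ))), add(add(SSZ, Z), mul(SZ, Z)))))
  step 8: S(S(S(add(add(SZ, mul(Z, SZ)), add(add(SSZ, Z), mul(SZ, Z))))))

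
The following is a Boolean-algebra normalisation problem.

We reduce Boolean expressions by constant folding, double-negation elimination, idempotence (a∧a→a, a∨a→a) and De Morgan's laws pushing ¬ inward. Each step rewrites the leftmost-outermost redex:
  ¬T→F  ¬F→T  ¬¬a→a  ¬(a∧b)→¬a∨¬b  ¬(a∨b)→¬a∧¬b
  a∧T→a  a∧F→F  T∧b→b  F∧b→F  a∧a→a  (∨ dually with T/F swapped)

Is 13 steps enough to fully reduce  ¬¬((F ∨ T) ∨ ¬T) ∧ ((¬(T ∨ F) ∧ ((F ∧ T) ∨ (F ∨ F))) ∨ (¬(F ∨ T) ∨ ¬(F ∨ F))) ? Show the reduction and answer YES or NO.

  start: ¬¬((F ∨ T) ∨ ¬T) ∧ ((¬(T ∨ F) ∧ ((F ∧ T) ∨ (F ∨ F))) ∨ (¬(F ∨ T) ∨ ¬(F ∨ F)))
  →1  ((F ∨ T) ∨ ¬T) ∧ ((¬(T ∨ F) ∧ ((F ∧ T) ∨ (F ∨ F))) ∨ (¬(F ∨ T) ∨ ¬(F ∨ F)))
  →2  (T ∨ ¬T) ∧ ((¬(T ∨ F) ∧ ((F ∧ T) ∨ (F ∨ F))) ∨ (¬(F ∨ T) ∨ ¬(F ∨ F)))
  →3  T ∧ ((¬(T ∨ F) ∧ ((F ∧ T) ∨ (F ∨ F))) ∨ (¬(F ∨ T) ∨ ¬(F ∨ F)))
  →4  (¬(T ∨ F) ∧ ((F ∧ T) ∨ (F ∨ F))) ∨ (¬(F ∨ T) ∨ ¬(F ∨ F))
  →5  ((¬T ∧ ¬F) ∧ ((F ∧ T) ∨ (F ∨ F))) ∨ (¬(F ∨ T) ∨ ¬(F ∨ F))
  →6  ((F ∧ ¬F) ∧ ((F ∧ T) ∨ (F ∨ F))) ∨ (¬(F ∨ T) ∨ ¬(F ∨ F))
  →7  (F ∧ ((F ∧ T) ∨ (F ∨ F))) ∨ (¬(F ∨ T) ∨ ¬(F ∨ F))
  →8  F ∨ (¬(F ∨ T) ∨ ¬(F ∨ F))
  →9  ¬(F ∨ T) ∨ ¬(F ∨ F)
  →10  (¬F ∧ ¬T) ∨ ¬(F ∨ F)
  →11  (T ∧ ¬T) ∨ ¬(F ∨ F)
  →12  ¬T ∨ ¬(F ∨ F)
  →13  F ∨ ¬(F ∨ F)

Answer: NO — after 13 steps the term is F ∨ ¬(F ∨ F), not yet normal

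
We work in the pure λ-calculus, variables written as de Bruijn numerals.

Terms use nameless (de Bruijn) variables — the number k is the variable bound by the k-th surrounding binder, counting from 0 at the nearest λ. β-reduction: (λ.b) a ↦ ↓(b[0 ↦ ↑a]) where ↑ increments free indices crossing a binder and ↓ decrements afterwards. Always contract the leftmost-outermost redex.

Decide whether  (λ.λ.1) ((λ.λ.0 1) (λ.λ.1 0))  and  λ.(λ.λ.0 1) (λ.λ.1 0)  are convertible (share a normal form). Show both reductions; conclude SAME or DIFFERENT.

Answer: SAME — A ⇓ λ.λ.0 (λ.λ.1 0), B ⇓ λ.λ.0 (λ.λ.1 0)

Reduction:
Term A:
  start: (λ.λ.1) ((λ.λ.0 1) (λ.λ.1 0))
  step 1: λ.(λ.λ.0 1) (λ.λ.1 0)
  step 2: λ.λ.0 (λ.λ.1 0)

Term B:
  start: λ.(λ.λ.0 1) (λ.λ.1 0)
  step 1: λ.λ.0 (λ.λ.1 0)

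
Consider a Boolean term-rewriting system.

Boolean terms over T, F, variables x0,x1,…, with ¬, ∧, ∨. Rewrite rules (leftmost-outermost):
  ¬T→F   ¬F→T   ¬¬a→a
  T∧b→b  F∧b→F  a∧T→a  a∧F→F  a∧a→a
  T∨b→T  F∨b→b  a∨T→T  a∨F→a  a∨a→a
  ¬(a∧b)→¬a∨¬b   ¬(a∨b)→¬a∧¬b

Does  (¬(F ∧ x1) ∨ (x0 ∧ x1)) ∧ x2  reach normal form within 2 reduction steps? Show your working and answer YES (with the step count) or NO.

Answer: NO — after 2 steps the term is ((T ∨ ¬x1) ∨ (x0 ∧ x1)) ∧ x2, not yet normal

Derivation:
  start: (¬(F ∧ x1) ∨ (x0 ∧ x1)) ∧ x2
  [1] ((¬F ∨ ¬x1) ∨ (x0 ∧ x1)) ∧ x2
  [2] ((T ∨ ¬x1) ∨ (x0 ∧ x1)) ∧ x2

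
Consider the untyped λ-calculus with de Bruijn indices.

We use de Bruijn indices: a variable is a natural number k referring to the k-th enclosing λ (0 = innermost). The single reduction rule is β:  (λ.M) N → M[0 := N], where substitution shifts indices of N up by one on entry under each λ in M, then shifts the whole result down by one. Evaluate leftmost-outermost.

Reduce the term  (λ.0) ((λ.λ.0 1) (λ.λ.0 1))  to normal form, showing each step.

  start: (λ.0) ((λ.λ.0 1) (λ.λ.0 1))
  [1] (λ.λ.0 1) (λ.λ.0 1)
  [2] λ.0 (λ.λ.0 1)

Answer: normal form = λ.0 (λ.λ.0 1)  (in 2 steps)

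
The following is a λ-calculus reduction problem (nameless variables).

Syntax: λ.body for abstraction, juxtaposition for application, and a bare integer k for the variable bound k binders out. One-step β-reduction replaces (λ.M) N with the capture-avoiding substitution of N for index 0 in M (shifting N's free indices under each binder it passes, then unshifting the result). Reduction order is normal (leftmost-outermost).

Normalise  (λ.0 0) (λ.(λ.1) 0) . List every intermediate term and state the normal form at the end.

Answer: normal form = λ.0  (in 4 steps)

Working:
  start: (λ.0 0) (λ.(λ.1) 0)
  [1] (λ.(λ.1) 0) (λ.(λ.1) 0)
  [2] (λ.λ.(λ.1) 0) (λ.(λ.1) 0)
  [3] λ.(λ.1) 0
  [4] λ.0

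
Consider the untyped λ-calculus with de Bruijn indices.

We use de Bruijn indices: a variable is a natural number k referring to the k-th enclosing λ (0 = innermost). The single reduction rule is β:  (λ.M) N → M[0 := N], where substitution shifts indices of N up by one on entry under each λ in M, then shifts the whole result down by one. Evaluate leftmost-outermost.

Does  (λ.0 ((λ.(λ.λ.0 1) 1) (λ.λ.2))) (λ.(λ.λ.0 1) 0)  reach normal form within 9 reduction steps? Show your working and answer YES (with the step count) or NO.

Answer: YES — reaches normal form λ.0 (λ.0 (λ.λ.0 1)) in 6 ≤ 9 steps

Derivation:
  start: (λ.0 ((λ.(λ.λ.0 1) 1) (λ.λ.2))) (λ.(λ.λ.0 1) 0)
  [1] (λ.(λ.λ.0 1) 0) ((λ.(λ.λ.0 1) (λ.(λ.λ.0 1) 0)) (λ.λ.λ.(λ.λ.0 1) 0))
  [2] (λ.λ.0 1) ((λ.(λ.λ.0 1) (λ.(λ.λ.0 1) 0)) (λ.λ.λ.(λ.λ.0 1) 0))
  [3] λ.0 ((λ.(λ.λ.0 1) (λ.(λ.λ.0 1) 0)) (λ.λ.λ.(λ.λ.0 1) 0))
  [4] λ.0 ((λ.λ.0 1) (λ.(λ.λ.0 1) 0))
  [5] λ.0 (λ.0 (λ.(λ.λ.0 1) 0))
  [6] λ.0 (λ.0 (λ.λ.0 1))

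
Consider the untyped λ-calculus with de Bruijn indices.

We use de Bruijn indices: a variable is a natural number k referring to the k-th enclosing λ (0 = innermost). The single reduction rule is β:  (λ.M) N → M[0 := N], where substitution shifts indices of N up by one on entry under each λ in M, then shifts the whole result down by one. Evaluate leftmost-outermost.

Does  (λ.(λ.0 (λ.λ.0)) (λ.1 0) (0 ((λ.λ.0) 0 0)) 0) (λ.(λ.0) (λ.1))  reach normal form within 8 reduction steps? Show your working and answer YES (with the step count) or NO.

  start: (λ.(λ.0 (λ.λ.0)) (λ.1 0) (0 ((λ.λ.0) 0 0)) 0) (λ.(λ.0) (λ.1))
  →1  (λ.0 (λ.λ.0)) (λ.(λ.(λ.0) (λ.1)) 0) ((λ.(λ.0) (λ.1)) ((λ.λ.0) (λ.(λ.0) (λ.1)) (λ.(λ.0) (λ.1)))) (λ.(λ.0) (λ.1))
  →2  (λ.(λ.(λ.0) (λ.1)) 0) (λ.λ.0) ((λ.(λ.0) (λ.1)) ((λ.λ.0) (λ.(λ.0) (λ.1)) (λ.(λ.0) (λ.1)))) (λ.(λ.0) (λ.1))
  →3  (λ.(λ.0) (λ.1)) (λ.λ.0) ((λ.(λ.0) (λ.1)) ((λ.λ.0) (λ.(λ.0) (λ.1)) (λ.(λ.0) (λ.1)))) (λ.(λ.0) (λ.1))
  →4  (λ.0) (λ.λ.λ.0) ((λ.(λ.0) (λ.1)) ((λ.λ.0) (λ.(λ.0) (λ.1)) (λ.(λ.0) (λ.1)))) (λ.(λ.0) (λ.1))
  →5  (λ.λ.λ.0) ((λ.(λ.0) (λ.1)) ((λ.λ.0) (λ.(λ.0) (λ.1)) (λ.(λ.0) (λ.1)))) (λ.(λ.0) (λ.1))
  →6  (λ.λ.0) (λ.(λ.0) (λ.1))
  →7  λ.0

Answer: YES — reaches normal form λ.0 in 7 ≤ 8 steps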